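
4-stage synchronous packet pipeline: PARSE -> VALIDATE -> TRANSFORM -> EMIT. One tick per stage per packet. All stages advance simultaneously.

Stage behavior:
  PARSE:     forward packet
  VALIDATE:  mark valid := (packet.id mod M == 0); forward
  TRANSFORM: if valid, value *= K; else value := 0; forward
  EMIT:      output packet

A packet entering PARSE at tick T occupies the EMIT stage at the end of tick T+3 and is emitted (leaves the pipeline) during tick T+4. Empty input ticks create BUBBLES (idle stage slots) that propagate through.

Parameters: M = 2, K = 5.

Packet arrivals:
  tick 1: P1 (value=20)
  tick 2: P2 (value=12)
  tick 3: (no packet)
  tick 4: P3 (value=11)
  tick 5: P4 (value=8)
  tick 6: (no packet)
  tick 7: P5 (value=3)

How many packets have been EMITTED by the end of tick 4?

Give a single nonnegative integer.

Tick 1: [PARSE:P1(v=20,ok=F), VALIDATE:-, TRANSFORM:-, EMIT:-] out:-; in:P1
Tick 2: [PARSE:P2(v=12,ok=F), VALIDATE:P1(v=20,ok=F), TRANSFORM:-, EMIT:-] out:-; in:P2
Tick 3: [PARSE:-, VALIDATE:P2(v=12,ok=T), TRANSFORM:P1(v=0,ok=F), EMIT:-] out:-; in:-
Tick 4: [PARSE:P3(v=11,ok=F), VALIDATE:-, TRANSFORM:P2(v=60,ok=T), EMIT:P1(v=0,ok=F)] out:-; in:P3
Emitted by tick 4: []

Answer: 0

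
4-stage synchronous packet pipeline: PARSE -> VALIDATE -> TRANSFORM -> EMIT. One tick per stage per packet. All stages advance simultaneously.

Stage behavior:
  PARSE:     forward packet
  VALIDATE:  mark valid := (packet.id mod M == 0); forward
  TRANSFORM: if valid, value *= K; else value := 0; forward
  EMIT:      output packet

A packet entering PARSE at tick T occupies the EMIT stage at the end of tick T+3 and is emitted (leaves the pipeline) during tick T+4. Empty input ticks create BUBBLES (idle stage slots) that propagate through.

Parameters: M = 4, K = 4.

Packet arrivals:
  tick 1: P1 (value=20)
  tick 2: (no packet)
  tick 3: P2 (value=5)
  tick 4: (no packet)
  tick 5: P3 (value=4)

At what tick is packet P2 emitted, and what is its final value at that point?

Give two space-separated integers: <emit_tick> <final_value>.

Answer: 7 0

Derivation:
Tick 1: [PARSE:P1(v=20,ok=F), VALIDATE:-, TRANSFORM:-, EMIT:-] out:-; in:P1
Tick 2: [PARSE:-, VALIDATE:P1(v=20,ok=F), TRANSFORM:-, EMIT:-] out:-; in:-
Tick 3: [PARSE:P2(v=5,ok=F), VALIDATE:-, TRANSFORM:P1(v=0,ok=F), EMIT:-] out:-; in:P2
Tick 4: [PARSE:-, VALIDATE:P2(v=5,ok=F), TRANSFORM:-, EMIT:P1(v=0,ok=F)] out:-; in:-
Tick 5: [PARSE:P3(v=4,ok=F), VALIDATE:-, TRANSFORM:P2(v=0,ok=F), EMIT:-] out:P1(v=0); in:P3
Tick 6: [PARSE:-, VALIDATE:P3(v=4,ok=F), TRANSFORM:-, EMIT:P2(v=0,ok=F)] out:-; in:-
Tick 7: [PARSE:-, VALIDATE:-, TRANSFORM:P3(v=0,ok=F), EMIT:-] out:P2(v=0); in:-
Tick 8: [PARSE:-, VALIDATE:-, TRANSFORM:-, EMIT:P3(v=0,ok=F)] out:-; in:-
Tick 9: [PARSE:-, VALIDATE:-, TRANSFORM:-, EMIT:-] out:P3(v=0); in:-
P2: arrives tick 3, valid=False (id=2, id%4=2), emit tick 7, final value 0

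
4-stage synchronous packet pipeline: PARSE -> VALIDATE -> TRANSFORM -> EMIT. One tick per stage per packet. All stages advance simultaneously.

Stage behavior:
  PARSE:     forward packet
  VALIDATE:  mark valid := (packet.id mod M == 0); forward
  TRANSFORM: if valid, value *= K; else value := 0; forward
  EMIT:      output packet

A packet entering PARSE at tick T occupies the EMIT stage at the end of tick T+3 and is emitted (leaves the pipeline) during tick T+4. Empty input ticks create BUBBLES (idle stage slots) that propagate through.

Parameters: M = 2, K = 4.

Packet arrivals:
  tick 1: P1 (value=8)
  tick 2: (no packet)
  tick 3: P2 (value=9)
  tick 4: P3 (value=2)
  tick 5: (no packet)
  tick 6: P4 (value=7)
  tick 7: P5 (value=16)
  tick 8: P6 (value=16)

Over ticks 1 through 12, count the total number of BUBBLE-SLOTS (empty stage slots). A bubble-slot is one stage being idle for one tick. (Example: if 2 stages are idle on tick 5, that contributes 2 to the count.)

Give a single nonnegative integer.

Tick 1: [PARSE:P1(v=8,ok=F), VALIDATE:-, TRANSFORM:-, EMIT:-] out:-; bubbles=3
Tick 2: [PARSE:-, VALIDATE:P1(v=8,ok=F), TRANSFORM:-, EMIT:-] out:-; bubbles=3
Tick 3: [PARSE:P2(v=9,ok=F), VALIDATE:-, TRANSFORM:P1(v=0,ok=F), EMIT:-] out:-; bubbles=2
Tick 4: [PARSE:P3(v=2,ok=F), VALIDATE:P2(v=9,ok=T), TRANSFORM:-, EMIT:P1(v=0,ok=F)] out:-; bubbles=1
Tick 5: [PARSE:-, VALIDATE:P3(v=2,ok=F), TRANSFORM:P2(v=36,ok=T), EMIT:-] out:P1(v=0); bubbles=2
Tick 6: [PARSE:P4(v=7,ok=F), VALIDATE:-, TRANSFORM:P3(v=0,ok=F), EMIT:P2(v=36,ok=T)] out:-; bubbles=1
Tick 7: [PARSE:P5(v=16,ok=F), VALIDATE:P4(v=7,ok=T), TRANSFORM:-, EMIT:P3(v=0,ok=F)] out:P2(v=36); bubbles=1
Tick 8: [PARSE:P6(v=16,ok=F), VALIDATE:P5(v=16,ok=F), TRANSFORM:P4(v=28,ok=T), EMIT:-] out:P3(v=0); bubbles=1
Tick 9: [PARSE:-, VALIDATE:P6(v=16,ok=T), TRANSFORM:P5(v=0,ok=F), EMIT:P4(v=28,ok=T)] out:-; bubbles=1
Tick 10: [PARSE:-, VALIDATE:-, TRANSFORM:P6(v=64,ok=T), EMIT:P5(v=0,ok=F)] out:P4(v=28); bubbles=2
Tick 11: [PARSE:-, VALIDATE:-, TRANSFORM:-, EMIT:P6(v=64,ok=T)] out:P5(v=0); bubbles=3
Tick 12: [PARSE:-, VALIDATE:-, TRANSFORM:-, EMIT:-] out:P6(v=64); bubbles=4
Total bubble-slots: 24

Answer: 24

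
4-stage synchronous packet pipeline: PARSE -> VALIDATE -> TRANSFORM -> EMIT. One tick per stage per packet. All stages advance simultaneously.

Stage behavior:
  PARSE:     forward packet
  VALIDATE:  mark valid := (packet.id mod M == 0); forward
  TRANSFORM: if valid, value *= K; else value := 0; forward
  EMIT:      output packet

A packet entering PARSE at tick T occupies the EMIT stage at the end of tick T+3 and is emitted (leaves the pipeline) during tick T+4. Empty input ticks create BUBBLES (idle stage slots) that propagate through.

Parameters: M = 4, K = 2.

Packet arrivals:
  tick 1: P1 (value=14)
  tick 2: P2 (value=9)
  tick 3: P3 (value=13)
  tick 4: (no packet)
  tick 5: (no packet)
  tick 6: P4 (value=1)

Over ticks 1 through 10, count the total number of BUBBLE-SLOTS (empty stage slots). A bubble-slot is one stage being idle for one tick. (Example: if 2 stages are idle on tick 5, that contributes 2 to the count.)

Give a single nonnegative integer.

Tick 1: [PARSE:P1(v=14,ok=F), VALIDATE:-, TRANSFORM:-, EMIT:-] out:-; bubbles=3
Tick 2: [PARSE:P2(v=9,ok=F), VALIDATE:P1(v=14,ok=F), TRANSFORM:-, EMIT:-] out:-; bubbles=2
Tick 3: [PARSE:P3(v=13,ok=F), VALIDATE:P2(v=9,ok=F), TRANSFORM:P1(v=0,ok=F), EMIT:-] out:-; bubbles=1
Tick 4: [PARSE:-, VALIDATE:P3(v=13,ok=F), TRANSFORM:P2(v=0,ok=F), EMIT:P1(v=0,ok=F)] out:-; bubbles=1
Tick 5: [PARSE:-, VALIDATE:-, TRANSFORM:P3(v=0,ok=F), EMIT:P2(v=0,ok=F)] out:P1(v=0); bubbles=2
Tick 6: [PARSE:P4(v=1,ok=F), VALIDATE:-, TRANSFORM:-, EMIT:P3(v=0,ok=F)] out:P2(v=0); bubbles=2
Tick 7: [PARSE:-, VALIDATE:P4(v=1,ok=T), TRANSFORM:-, EMIT:-] out:P3(v=0); bubbles=3
Tick 8: [PARSE:-, VALIDATE:-, TRANSFORM:P4(v=2,ok=T), EMIT:-] out:-; bubbles=3
Tick 9: [PARSE:-, VALIDATE:-, TRANSFORM:-, EMIT:P4(v=2,ok=T)] out:-; bubbles=3
Tick 10: [PARSE:-, VALIDATE:-, TRANSFORM:-, EMIT:-] out:P4(v=2); bubbles=4
Total bubble-slots: 24

Answer: 24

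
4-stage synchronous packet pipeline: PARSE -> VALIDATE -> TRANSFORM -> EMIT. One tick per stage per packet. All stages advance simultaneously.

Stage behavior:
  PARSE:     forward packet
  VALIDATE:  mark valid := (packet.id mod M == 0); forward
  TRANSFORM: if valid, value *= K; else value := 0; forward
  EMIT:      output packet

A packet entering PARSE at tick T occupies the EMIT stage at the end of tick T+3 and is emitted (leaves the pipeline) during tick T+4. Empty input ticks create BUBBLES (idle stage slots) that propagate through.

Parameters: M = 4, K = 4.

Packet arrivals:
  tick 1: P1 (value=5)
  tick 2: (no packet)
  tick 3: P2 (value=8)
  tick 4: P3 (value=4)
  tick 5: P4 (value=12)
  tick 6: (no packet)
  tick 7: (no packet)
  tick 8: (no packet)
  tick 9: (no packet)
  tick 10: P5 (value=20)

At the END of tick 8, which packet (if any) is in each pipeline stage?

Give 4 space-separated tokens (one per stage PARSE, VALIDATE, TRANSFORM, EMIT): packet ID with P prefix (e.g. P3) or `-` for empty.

Answer: - - - P4

Derivation:
Tick 1: [PARSE:P1(v=5,ok=F), VALIDATE:-, TRANSFORM:-, EMIT:-] out:-; in:P1
Tick 2: [PARSE:-, VALIDATE:P1(v=5,ok=F), TRANSFORM:-, EMIT:-] out:-; in:-
Tick 3: [PARSE:P2(v=8,ok=F), VALIDATE:-, TRANSFORM:P1(v=0,ok=F), EMIT:-] out:-; in:P2
Tick 4: [PARSE:P3(v=4,ok=F), VALIDATE:P2(v=8,ok=F), TRANSFORM:-, EMIT:P1(v=0,ok=F)] out:-; in:P3
Tick 5: [PARSE:P4(v=12,ok=F), VALIDATE:P3(v=4,ok=F), TRANSFORM:P2(v=0,ok=F), EMIT:-] out:P1(v=0); in:P4
Tick 6: [PARSE:-, VALIDATE:P4(v=12,ok=T), TRANSFORM:P3(v=0,ok=F), EMIT:P2(v=0,ok=F)] out:-; in:-
Tick 7: [PARSE:-, VALIDATE:-, TRANSFORM:P4(v=48,ok=T), EMIT:P3(v=0,ok=F)] out:P2(v=0); in:-
Tick 8: [PARSE:-, VALIDATE:-, TRANSFORM:-, EMIT:P4(v=48,ok=T)] out:P3(v=0); in:-
At end of tick 8: ['-', '-', '-', 'P4']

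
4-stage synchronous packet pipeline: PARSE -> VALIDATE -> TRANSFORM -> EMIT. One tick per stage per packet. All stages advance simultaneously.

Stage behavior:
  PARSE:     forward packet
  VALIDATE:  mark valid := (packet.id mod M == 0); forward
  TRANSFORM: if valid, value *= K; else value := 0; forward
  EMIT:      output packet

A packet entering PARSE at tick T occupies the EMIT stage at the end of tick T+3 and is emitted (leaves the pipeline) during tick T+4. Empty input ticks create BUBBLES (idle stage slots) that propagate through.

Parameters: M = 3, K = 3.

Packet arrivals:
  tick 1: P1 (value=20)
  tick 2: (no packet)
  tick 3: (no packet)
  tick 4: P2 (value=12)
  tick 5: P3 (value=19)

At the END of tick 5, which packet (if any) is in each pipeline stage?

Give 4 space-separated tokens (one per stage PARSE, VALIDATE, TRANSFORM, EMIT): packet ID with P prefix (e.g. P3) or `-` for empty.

Answer: P3 P2 - -

Derivation:
Tick 1: [PARSE:P1(v=20,ok=F), VALIDATE:-, TRANSFORM:-, EMIT:-] out:-; in:P1
Tick 2: [PARSE:-, VALIDATE:P1(v=20,ok=F), TRANSFORM:-, EMIT:-] out:-; in:-
Tick 3: [PARSE:-, VALIDATE:-, TRANSFORM:P1(v=0,ok=F), EMIT:-] out:-; in:-
Tick 4: [PARSE:P2(v=12,ok=F), VALIDATE:-, TRANSFORM:-, EMIT:P1(v=0,ok=F)] out:-; in:P2
Tick 5: [PARSE:P3(v=19,ok=F), VALIDATE:P2(v=12,ok=F), TRANSFORM:-, EMIT:-] out:P1(v=0); in:P3
At end of tick 5: ['P3', 'P2', '-', '-']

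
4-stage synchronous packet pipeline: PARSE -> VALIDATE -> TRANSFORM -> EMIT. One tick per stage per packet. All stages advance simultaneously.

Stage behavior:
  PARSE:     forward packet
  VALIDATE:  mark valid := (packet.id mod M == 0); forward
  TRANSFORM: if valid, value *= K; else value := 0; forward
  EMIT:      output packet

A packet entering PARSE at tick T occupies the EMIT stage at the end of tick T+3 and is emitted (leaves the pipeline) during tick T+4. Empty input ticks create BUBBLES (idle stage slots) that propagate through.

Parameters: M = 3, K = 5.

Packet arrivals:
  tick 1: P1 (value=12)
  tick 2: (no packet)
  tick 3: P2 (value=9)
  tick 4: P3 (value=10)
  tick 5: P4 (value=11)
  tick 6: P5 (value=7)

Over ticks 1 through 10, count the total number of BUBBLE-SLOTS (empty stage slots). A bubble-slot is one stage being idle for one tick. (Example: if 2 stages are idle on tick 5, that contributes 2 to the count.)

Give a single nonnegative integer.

Tick 1: [PARSE:P1(v=12,ok=F), VALIDATE:-, TRANSFORM:-, EMIT:-] out:-; bubbles=3
Tick 2: [PARSE:-, VALIDATE:P1(v=12,ok=F), TRANSFORM:-, EMIT:-] out:-; bubbles=3
Tick 3: [PARSE:P2(v=9,ok=F), VALIDATE:-, TRANSFORM:P1(v=0,ok=F), EMIT:-] out:-; bubbles=2
Tick 4: [PARSE:P3(v=10,ok=F), VALIDATE:P2(v=9,ok=F), TRANSFORM:-, EMIT:P1(v=0,ok=F)] out:-; bubbles=1
Tick 5: [PARSE:P4(v=11,ok=F), VALIDATE:P3(v=10,ok=T), TRANSFORM:P2(v=0,ok=F), EMIT:-] out:P1(v=0); bubbles=1
Tick 6: [PARSE:P5(v=7,ok=F), VALIDATE:P4(v=11,ok=F), TRANSFORM:P3(v=50,ok=T), EMIT:P2(v=0,ok=F)] out:-; bubbles=0
Tick 7: [PARSE:-, VALIDATE:P5(v=7,ok=F), TRANSFORM:P4(v=0,ok=F), EMIT:P3(v=50,ok=T)] out:P2(v=0); bubbles=1
Tick 8: [PARSE:-, VALIDATE:-, TRANSFORM:P5(v=0,ok=F), EMIT:P4(v=0,ok=F)] out:P3(v=50); bubbles=2
Tick 9: [PARSE:-, VALIDATE:-, TRANSFORM:-, EMIT:P5(v=0,ok=F)] out:P4(v=0); bubbles=3
Tick 10: [PARSE:-, VALIDATE:-, TRANSFORM:-, EMIT:-] out:P5(v=0); bubbles=4
Total bubble-slots: 20

Answer: 20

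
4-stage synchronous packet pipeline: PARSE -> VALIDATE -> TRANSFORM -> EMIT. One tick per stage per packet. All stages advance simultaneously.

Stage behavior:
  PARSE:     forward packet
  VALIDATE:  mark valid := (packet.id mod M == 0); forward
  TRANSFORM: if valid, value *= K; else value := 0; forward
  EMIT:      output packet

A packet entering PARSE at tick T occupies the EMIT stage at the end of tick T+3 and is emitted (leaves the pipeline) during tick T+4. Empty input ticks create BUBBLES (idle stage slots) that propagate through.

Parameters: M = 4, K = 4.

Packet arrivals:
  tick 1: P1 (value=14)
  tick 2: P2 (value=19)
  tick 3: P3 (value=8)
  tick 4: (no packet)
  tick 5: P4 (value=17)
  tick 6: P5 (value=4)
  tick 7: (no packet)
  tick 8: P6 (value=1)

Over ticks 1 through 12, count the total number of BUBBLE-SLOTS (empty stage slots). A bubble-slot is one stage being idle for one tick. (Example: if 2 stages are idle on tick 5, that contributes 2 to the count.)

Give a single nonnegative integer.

Answer: 24

Derivation:
Tick 1: [PARSE:P1(v=14,ok=F), VALIDATE:-, TRANSFORM:-, EMIT:-] out:-; bubbles=3
Tick 2: [PARSE:P2(v=19,ok=F), VALIDATE:P1(v=14,ok=F), TRANSFORM:-, EMIT:-] out:-; bubbles=2
Tick 3: [PARSE:P3(v=8,ok=F), VALIDATE:P2(v=19,ok=F), TRANSFORM:P1(v=0,ok=F), EMIT:-] out:-; bubbles=1
Tick 4: [PARSE:-, VALIDATE:P3(v=8,ok=F), TRANSFORM:P2(v=0,ok=F), EMIT:P1(v=0,ok=F)] out:-; bubbles=1
Tick 5: [PARSE:P4(v=17,ok=F), VALIDATE:-, TRANSFORM:P3(v=0,ok=F), EMIT:P2(v=0,ok=F)] out:P1(v=0); bubbles=1
Tick 6: [PARSE:P5(v=4,ok=F), VALIDATE:P4(v=17,ok=T), TRANSFORM:-, EMIT:P3(v=0,ok=F)] out:P2(v=0); bubbles=1
Tick 7: [PARSE:-, VALIDATE:P5(v=4,ok=F), TRANSFORM:P4(v=68,ok=T), EMIT:-] out:P3(v=0); bubbles=2
Tick 8: [PARSE:P6(v=1,ok=F), VALIDATE:-, TRANSFORM:P5(v=0,ok=F), EMIT:P4(v=68,ok=T)] out:-; bubbles=1
Tick 9: [PARSE:-, VALIDATE:P6(v=1,ok=F), TRANSFORM:-, EMIT:P5(v=0,ok=F)] out:P4(v=68); bubbles=2
Tick 10: [PARSE:-, VALIDATE:-, TRANSFORM:P6(v=0,ok=F), EMIT:-] out:P5(v=0); bubbles=3
Tick 11: [PARSE:-, VALIDATE:-, TRANSFORM:-, EMIT:P6(v=0,ok=F)] out:-; bubbles=3
Tick 12: [PARSE:-, VALIDATE:-, TRANSFORM:-, EMIT:-] out:P6(v=0); bubbles=4
Total bubble-slots: 24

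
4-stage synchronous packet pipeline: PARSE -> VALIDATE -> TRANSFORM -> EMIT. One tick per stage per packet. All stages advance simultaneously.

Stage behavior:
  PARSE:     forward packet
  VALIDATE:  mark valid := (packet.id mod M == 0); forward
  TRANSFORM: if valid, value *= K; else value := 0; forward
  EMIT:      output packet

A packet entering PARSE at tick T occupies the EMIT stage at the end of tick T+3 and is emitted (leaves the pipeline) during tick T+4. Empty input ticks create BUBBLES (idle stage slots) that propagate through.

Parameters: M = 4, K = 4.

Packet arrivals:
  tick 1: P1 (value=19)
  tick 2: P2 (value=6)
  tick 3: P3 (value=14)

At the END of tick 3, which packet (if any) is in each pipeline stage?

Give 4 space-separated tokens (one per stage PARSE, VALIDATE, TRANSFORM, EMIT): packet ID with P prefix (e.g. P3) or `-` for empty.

Answer: P3 P2 P1 -

Derivation:
Tick 1: [PARSE:P1(v=19,ok=F), VALIDATE:-, TRANSFORM:-, EMIT:-] out:-; in:P1
Tick 2: [PARSE:P2(v=6,ok=F), VALIDATE:P1(v=19,ok=F), TRANSFORM:-, EMIT:-] out:-; in:P2
Tick 3: [PARSE:P3(v=14,ok=F), VALIDATE:P2(v=6,ok=F), TRANSFORM:P1(v=0,ok=F), EMIT:-] out:-; in:P3
At end of tick 3: ['P3', 'P2', 'P1', '-']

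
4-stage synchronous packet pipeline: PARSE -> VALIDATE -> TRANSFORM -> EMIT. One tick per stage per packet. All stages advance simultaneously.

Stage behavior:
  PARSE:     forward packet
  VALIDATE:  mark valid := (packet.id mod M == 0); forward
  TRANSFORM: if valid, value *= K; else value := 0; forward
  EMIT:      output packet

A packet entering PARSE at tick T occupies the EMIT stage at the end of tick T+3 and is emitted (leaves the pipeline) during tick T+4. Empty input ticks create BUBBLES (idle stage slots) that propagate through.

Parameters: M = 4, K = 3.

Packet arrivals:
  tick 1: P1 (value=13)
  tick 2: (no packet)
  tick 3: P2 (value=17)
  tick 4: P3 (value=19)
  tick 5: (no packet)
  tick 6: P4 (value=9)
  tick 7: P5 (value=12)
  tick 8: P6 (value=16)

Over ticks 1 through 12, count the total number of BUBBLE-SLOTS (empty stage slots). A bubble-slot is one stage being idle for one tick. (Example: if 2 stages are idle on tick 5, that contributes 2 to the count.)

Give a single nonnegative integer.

Answer: 24

Derivation:
Tick 1: [PARSE:P1(v=13,ok=F), VALIDATE:-, TRANSFORM:-, EMIT:-] out:-; bubbles=3
Tick 2: [PARSE:-, VALIDATE:P1(v=13,ok=F), TRANSFORM:-, EMIT:-] out:-; bubbles=3
Tick 3: [PARSE:P2(v=17,ok=F), VALIDATE:-, TRANSFORM:P1(v=0,ok=F), EMIT:-] out:-; bubbles=2
Tick 4: [PARSE:P3(v=19,ok=F), VALIDATE:P2(v=17,ok=F), TRANSFORM:-, EMIT:P1(v=0,ok=F)] out:-; bubbles=1
Tick 5: [PARSE:-, VALIDATE:P3(v=19,ok=F), TRANSFORM:P2(v=0,ok=F), EMIT:-] out:P1(v=0); bubbles=2
Tick 6: [PARSE:P4(v=9,ok=F), VALIDATE:-, TRANSFORM:P3(v=0,ok=F), EMIT:P2(v=0,ok=F)] out:-; bubbles=1
Tick 7: [PARSE:P5(v=12,ok=F), VALIDATE:P4(v=9,ok=T), TRANSFORM:-, EMIT:P3(v=0,ok=F)] out:P2(v=0); bubbles=1
Tick 8: [PARSE:P6(v=16,ok=F), VALIDATE:P5(v=12,ok=F), TRANSFORM:P4(v=27,ok=T), EMIT:-] out:P3(v=0); bubbles=1
Tick 9: [PARSE:-, VALIDATE:P6(v=16,ok=F), TRANSFORM:P5(v=0,ok=F), EMIT:P4(v=27,ok=T)] out:-; bubbles=1
Tick 10: [PARSE:-, VALIDATE:-, TRANSFORM:P6(v=0,ok=F), EMIT:P5(v=0,ok=F)] out:P4(v=27); bubbles=2
Tick 11: [PARSE:-, VALIDATE:-, TRANSFORM:-, EMIT:P6(v=0,ok=F)] out:P5(v=0); bubbles=3
Tick 12: [PARSE:-, VALIDATE:-, TRANSFORM:-, EMIT:-] out:P6(v=0); bubbles=4
Total bubble-slots: 24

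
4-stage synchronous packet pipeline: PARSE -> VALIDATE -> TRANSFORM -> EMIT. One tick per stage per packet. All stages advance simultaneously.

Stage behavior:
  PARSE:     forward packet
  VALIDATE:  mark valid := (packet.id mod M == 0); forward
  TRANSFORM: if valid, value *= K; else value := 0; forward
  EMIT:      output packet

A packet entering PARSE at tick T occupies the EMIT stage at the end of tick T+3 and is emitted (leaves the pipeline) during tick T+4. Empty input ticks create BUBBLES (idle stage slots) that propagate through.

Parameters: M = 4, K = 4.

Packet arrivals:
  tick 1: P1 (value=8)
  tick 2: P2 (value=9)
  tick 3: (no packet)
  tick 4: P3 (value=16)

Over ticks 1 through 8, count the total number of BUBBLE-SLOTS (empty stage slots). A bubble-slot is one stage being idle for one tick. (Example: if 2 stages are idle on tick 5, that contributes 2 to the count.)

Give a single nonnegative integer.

Tick 1: [PARSE:P1(v=8,ok=F), VALIDATE:-, TRANSFORM:-, EMIT:-] out:-; bubbles=3
Tick 2: [PARSE:P2(v=9,ok=F), VALIDATE:P1(v=8,ok=F), TRANSFORM:-, EMIT:-] out:-; bubbles=2
Tick 3: [PARSE:-, VALIDATE:P2(v=9,ok=F), TRANSFORM:P1(v=0,ok=F), EMIT:-] out:-; bubbles=2
Tick 4: [PARSE:P3(v=16,ok=F), VALIDATE:-, TRANSFORM:P2(v=0,ok=F), EMIT:P1(v=0,ok=F)] out:-; bubbles=1
Tick 5: [PARSE:-, VALIDATE:P3(v=16,ok=F), TRANSFORM:-, EMIT:P2(v=0,ok=F)] out:P1(v=0); bubbles=2
Tick 6: [PARSE:-, VALIDATE:-, TRANSFORM:P3(v=0,ok=F), EMIT:-] out:P2(v=0); bubbles=3
Tick 7: [PARSE:-, VALIDATE:-, TRANSFORM:-, EMIT:P3(v=0,ok=F)] out:-; bubbles=3
Tick 8: [PARSE:-, VALIDATE:-, TRANSFORM:-, EMIT:-] out:P3(v=0); bubbles=4
Total bubble-slots: 20

Answer: 20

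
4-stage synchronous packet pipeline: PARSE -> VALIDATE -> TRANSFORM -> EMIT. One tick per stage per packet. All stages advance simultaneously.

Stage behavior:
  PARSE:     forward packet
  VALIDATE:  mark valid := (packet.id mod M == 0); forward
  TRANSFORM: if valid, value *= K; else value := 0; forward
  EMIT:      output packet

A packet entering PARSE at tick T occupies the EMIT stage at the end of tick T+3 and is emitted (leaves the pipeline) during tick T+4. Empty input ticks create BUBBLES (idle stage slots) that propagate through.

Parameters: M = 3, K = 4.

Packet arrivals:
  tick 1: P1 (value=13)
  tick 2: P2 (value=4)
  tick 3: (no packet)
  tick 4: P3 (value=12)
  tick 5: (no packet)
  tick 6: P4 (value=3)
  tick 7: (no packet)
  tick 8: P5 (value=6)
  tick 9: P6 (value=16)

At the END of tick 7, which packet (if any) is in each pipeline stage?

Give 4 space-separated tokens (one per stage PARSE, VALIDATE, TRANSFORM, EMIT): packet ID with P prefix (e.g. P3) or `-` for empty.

Tick 1: [PARSE:P1(v=13,ok=F), VALIDATE:-, TRANSFORM:-, EMIT:-] out:-; in:P1
Tick 2: [PARSE:P2(v=4,ok=F), VALIDATE:P1(v=13,ok=F), TRANSFORM:-, EMIT:-] out:-; in:P2
Tick 3: [PARSE:-, VALIDATE:P2(v=4,ok=F), TRANSFORM:P1(v=0,ok=F), EMIT:-] out:-; in:-
Tick 4: [PARSE:P3(v=12,ok=F), VALIDATE:-, TRANSFORM:P2(v=0,ok=F), EMIT:P1(v=0,ok=F)] out:-; in:P3
Tick 5: [PARSE:-, VALIDATE:P3(v=12,ok=T), TRANSFORM:-, EMIT:P2(v=0,ok=F)] out:P1(v=0); in:-
Tick 6: [PARSE:P4(v=3,ok=F), VALIDATE:-, TRANSFORM:P3(v=48,ok=T), EMIT:-] out:P2(v=0); in:P4
Tick 7: [PARSE:-, VALIDATE:P4(v=3,ok=F), TRANSFORM:-, EMIT:P3(v=48,ok=T)] out:-; in:-
At end of tick 7: ['-', 'P4', '-', 'P3']

Answer: - P4 - P3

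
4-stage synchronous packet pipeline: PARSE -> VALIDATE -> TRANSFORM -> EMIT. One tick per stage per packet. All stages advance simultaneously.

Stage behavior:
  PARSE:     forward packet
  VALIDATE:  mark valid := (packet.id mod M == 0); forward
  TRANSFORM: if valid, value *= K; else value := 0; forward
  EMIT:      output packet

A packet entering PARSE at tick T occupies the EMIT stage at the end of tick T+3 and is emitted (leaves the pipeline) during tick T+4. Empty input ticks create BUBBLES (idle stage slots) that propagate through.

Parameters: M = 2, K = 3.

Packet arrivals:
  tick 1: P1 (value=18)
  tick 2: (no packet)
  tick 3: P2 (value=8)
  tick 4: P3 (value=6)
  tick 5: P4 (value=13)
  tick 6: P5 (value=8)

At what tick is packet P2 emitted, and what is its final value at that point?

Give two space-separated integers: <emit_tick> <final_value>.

Answer: 7 24

Derivation:
Tick 1: [PARSE:P1(v=18,ok=F), VALIDATE:-, TRANSFORM:-, EMIT:-] out:-; in:P1
Tick 2: [PARSE:-, VALIDATE:P1(v=18,ok=F), TRANSFORM:-, EMIT:-] out:-; in:-
Tick 3: [PARSE:P2(v=8,ok=F), VALIDATE:-, TRANSFORM:P1(v=0,ok=F), EMIT:-] out:-; in:P2
Tick 4: [PARSE:P3(v=6,ok=F), VALIDATE:P2(v=8,ok=T), TRANSFORM:-, EMIT:P1(v=0,ok=F)] out:-; in:P3
Tick 5: [PARSE:P4(v=13,ok=F), VALIDATE:P3(v=6,ok=F), TRANSFORM:P2(v=24,ok=T), EMIT:-] out:P1(v=0); in:P4
Tick 6: [PARSE:P5(v=8,ok=F), VALIDATE:P4(v=13,ok=T), TRANSFORM:P3(v=0,ok=F), EMIT:P2(v=24,ok=T)] out:-; in:P5
Tick 7: [PARSE:-, VALIDATE:P5(v=8,ok=F), TRANSFORM:P4(v=39,ok=T), EMIT:P3(v=0,ok=F)] out:P2(v=24); in:-
Tick 8: [PARSE:-, VALIDATE:-, TRANSFORM:P5(v=0,ok=F), EMIT:P4(v=39,ok=T)] out:P3(v=0); in:-
Tick 9: [PARSE:-, VALIDATE:-, TRANSFORM:-, EMIT:P5(v=0,ok=F)] out:P4(v=39); in:-
Tick 10: [PARSE:-, VALIDATE:-, TRANSFORM:-, EMIT:-] out:P5(v=0); in:-
P2: arrives tick 3, valid=True (id=2, id%2=0), emit tick 7, final value 24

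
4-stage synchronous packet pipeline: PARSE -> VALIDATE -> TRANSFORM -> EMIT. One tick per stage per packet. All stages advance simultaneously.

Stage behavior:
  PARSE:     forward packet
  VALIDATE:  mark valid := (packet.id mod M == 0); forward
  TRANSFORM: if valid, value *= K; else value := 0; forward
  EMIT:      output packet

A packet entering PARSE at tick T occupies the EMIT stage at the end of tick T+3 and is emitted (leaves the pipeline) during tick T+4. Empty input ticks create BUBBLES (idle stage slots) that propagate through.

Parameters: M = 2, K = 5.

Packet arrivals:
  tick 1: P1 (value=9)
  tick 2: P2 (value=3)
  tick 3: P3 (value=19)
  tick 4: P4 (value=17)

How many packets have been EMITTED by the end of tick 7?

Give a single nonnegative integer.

Tick 1: [PARSE:P1(v=9,ok=F), VALIDATE:-, TRANSFORM:-, EMIT:-] out:-; in:P1
Tick 2: [PARSE:P2(v=3,ok=F), VALIDATE:P1(v=9,ok=F), TRANSFORM:-, EMIT:-] out:-; in:P2
Tick 3: [PARSE:P3(v=19,ok=F), VALIDATE:P2(v=3,ok=T), TRANSFORM:P1(v=0,ok=F), EMIT:-] out:-; in:P3
Tick 4: [PARSE:P4(v=17,ok=F), VALIDATE:P3(v=19,ok=F), TRANSFORM:P2(v=15,ok=T), EMIT:P1(v=0,ok=F)] out:-; in:P4
Tick 5: [PARSE:-, VALIDATE:P4(v=17,ok=T), TRANSFORM:P3(v=0,ok=F), EMIT:P2(v=15,ok=T)] out:P1(v=0); in:-
Tick 6: [PARSE:-, VALIDATE:-, TRANSFORM:P4(v=85,ok=T), EMIT:P3(v=0,ok=F)] out:P2(v=15); in:-
Tick 7: [PARSE:-, VALIDATE:-, TRANSFORM:-, EMIT:P4(v=85,ok=T)] out:P3(v=0); in:-
Emitted by tick 7: ['P1', 'P2', 'P3']

Answer: 3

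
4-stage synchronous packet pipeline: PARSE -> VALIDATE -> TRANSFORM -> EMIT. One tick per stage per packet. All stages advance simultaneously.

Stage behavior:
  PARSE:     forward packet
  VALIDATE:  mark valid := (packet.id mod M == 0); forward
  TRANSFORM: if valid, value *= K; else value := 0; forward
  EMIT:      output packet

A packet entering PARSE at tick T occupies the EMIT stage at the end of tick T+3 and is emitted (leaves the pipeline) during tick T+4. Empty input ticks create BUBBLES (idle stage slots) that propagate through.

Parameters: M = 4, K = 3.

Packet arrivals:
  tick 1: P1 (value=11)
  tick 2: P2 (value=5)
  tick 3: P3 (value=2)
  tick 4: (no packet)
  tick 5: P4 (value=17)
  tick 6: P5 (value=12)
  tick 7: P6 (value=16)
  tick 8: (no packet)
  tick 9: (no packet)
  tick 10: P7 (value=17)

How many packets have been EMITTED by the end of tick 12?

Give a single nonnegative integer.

Tick 1: [PARSE:P1(v=11,ok=F), VALIDATE:-, TRANSFORM:-, EMIT:-] out:-; in:P1
Tick 2: [PARSE:P2(v=5,ok=F), VALIDATE:P1(v=11,ok=F), TRANSFORM:-, EMIT:-] out:-; in:P2
Tick 3: [PARSE:P3(v=2,ok=F), VALIDATE:P2(v=5,ok=F), TRANSFORM:P1(v=0,ok=F), EMIT:-] out:-; in:P3
Tick 4: [PARSE:-, VALIDATE:P3(v=2,ok=F), TRANSFORM:P2(v=0,ok=F), EMIT:P1(v=0,ok=F)] out:-; in:-
Tick 5: [PARSE:P4(v=17,ok=F), VALIDATE:-, TRANSFORM:P3(v=0,ok=F), EMIT:P2(v=0,ok=F)] out:P1(v=0); in:P4
Tick 6: [PARSE:P5(v=12,ok=F), VALIDATE:P4(v=17,ok=T), TRANSFORM:-, EMIT:P3(v=0,ok=F)] out:P2(v=0); in:P5
Tick 7: [PARSE:P6(v=16,ok=F), VALIDATE:P5(v=12,ok=F), TRANSFORM:P4(v=51,ok=T), EMIT:-] out:P3(v=0); in:P6
Tick 8: [PARSE:-, VALIDATE:P6(v=16,ok=F), TRANSFORM:P5(v=0,ok=F), EMIT:P4(v=51,ok=T)] out:-; in:-
Tick 9: [PARSE:-, VALIDATE:-, TRANSFORM:P6(v=0,ok=F), EMIT:P5(v=0,ok=F)] out:P4(v=51); in:-
Tick 10: [PARSE:P7(v=17,ok=F), VALIDATE:-, TRANSFORM:-, EMIT:P6(v=0,ok=F)] out:P5(v=0); in:P7
Tick 11: [PARSE:-, VALIDATE:P7(v=17,ok=F), TRANSFORM:-, EMIT:-] out:P6(v=0); in:-
Tick 12: [PARSE:-, VALIDATE:-, TRANSFORM:P7(v=0,ok=F), EMIT:-] out:-; in:-
Emitted by tick 12: ['P1', 'P2', 'P3', 'P4', 'P5', 'P6']

Answer: 6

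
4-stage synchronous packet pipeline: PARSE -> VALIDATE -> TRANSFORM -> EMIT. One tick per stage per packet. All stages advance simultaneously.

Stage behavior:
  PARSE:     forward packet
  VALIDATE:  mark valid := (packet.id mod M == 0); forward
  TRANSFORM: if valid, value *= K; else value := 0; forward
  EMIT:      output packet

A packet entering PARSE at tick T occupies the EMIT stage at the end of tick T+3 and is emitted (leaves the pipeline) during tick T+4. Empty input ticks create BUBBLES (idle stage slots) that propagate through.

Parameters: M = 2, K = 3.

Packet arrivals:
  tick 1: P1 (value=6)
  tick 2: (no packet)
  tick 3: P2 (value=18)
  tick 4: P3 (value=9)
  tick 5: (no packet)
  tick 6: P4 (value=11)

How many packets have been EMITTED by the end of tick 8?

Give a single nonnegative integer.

Tick 1: [PARSE:P1(v=6,ok=F), VALIDATE:-, TRANSFORM:-, EMIT:-] out:-; in:P1
Tick 2: [PARSE:-, VALIDATE:P1(v=6,ok=F), TRANSFORM:-, EMIT:-] out:-; in:-
Tick 3: [PARSE:P2(v=18,ok=F), VALIDATE:-, TRANSFORM:P1(v=0,ok=F), EMIT:-] out:-; in:P2
Tick 4: [PARSE:P3(v=9,ok=F), VALIDATE:P2(v=18,ok=T), TRANSFORM:-, EMIT:P1(v=0,ok=F)] out:-; in:P3
Tick 5: [PARSE:-, VALIDATE:P3(v=9,ok=F), TRANSFORM:P2(v=54,ok=T), EMIT:-] out:P1(v=0); in:-
Tick 6: [PARSE:P4(v=11,ok=F), VALIDATE:-, TRANSFORM:P3(v=0,ok=F), EMIT:P2(v=54,ok=T)] out:-; in:P4
Tick 7: [PARSE:-, VALIDATE:P4(v=11,ok=T), TRANSFORM:-, EMIT:P3(v=0,ok=F)] out:P2(v=54); in:-
Tick 8: [PARSE:-, VALIDATE:-, TRANSFORM:P4(v=33,ok=T), EMIT:-] out:P3(v=0); in:-
Emitted by tick 8: ['P1', 'P2', 'P3']

Answer: 3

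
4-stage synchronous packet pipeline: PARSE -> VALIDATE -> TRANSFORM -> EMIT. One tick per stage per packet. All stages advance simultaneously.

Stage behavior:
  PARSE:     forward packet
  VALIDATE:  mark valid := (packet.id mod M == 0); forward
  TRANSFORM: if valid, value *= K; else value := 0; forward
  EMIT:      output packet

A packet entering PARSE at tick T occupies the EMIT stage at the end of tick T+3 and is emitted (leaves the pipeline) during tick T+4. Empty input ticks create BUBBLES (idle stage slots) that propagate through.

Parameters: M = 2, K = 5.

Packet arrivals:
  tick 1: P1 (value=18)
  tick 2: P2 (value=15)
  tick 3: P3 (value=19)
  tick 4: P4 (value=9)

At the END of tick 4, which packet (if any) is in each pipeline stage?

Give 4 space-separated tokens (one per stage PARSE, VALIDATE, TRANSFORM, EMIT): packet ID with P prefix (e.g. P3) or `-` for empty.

Answer: P4 P3 P2 P1

Derivation:
Tick 1: [PARSE:P1(v=18,ok=F), VALIDATE:-, TRANSFORM:-, EMIT:-] out:-; in:P1
Tick 2: [PARSE:P2(v=15,ok=F), VALIDATE:P1(v=18,ok=F), TRANSFORM:-, EMIT:-] out:-; in:P2
Tick 3: [PARSE:P3(v=19,ok=F), VALIDATE:P2(v=15,ok=T), TRANSFORM:P1(v=0,ok=F), EMIT:-] out:-; in:P3
Tick 4: [PARSE:P4(v=9,ok=F), VALIDATE:P3(v=19,ok=F), TRANSFORM:P2(v=75,ok=T), EMIT:P1(v=0,ok=F)] out:-; in:P4
At end of tick 4: ['P4', 'P3', 'P2', 'P1']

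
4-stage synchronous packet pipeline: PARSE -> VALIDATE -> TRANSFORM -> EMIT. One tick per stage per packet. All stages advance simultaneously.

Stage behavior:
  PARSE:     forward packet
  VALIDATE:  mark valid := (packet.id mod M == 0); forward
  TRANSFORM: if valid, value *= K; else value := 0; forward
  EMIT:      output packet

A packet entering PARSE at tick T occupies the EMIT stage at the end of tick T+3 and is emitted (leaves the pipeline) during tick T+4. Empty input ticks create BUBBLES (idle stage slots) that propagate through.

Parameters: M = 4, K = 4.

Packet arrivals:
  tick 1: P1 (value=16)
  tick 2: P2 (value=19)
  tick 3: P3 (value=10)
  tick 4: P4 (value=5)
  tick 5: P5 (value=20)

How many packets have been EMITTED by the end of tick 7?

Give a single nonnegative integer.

Tick 1: [PARSE:P1(v=16,ok=F), VALIDATE:-, TRANSFORM:-, EMIT:-] out:-; in:P1
Tick 2: [PARSE:P2(v=19,ok=F), VALIDATE:P1(v=16,ok=F), TRANSFORM:-, EMIT:-] out:-; in:P2
Tick 3: [PARSE:P3(v=10,ok=F), VALIDATE:P2(v=19,ok=F), TRANSFORM:P1(v=0,ok=F), EMIT:-] out:-; in:P3
Tick 4: [PARSE:P4(v=5,ok=F), VALIDATE:P3(v=10,ok=F), TRANSFORM:P2(v=0,ok=F), EMIT:P1(v=0,ok=F)] out:-; in:P4
Tick 5: [PARSE:P5(v=20,ok=F), VALIDATE:P4(v=5,ok=T), TRANSFORM:P3(v=0,ok=F), EMIT:P2(v=0,ok=F)] out:P1(v=0); in:P5
Tick 6: [PARSE:-, VALIDATE:P5(v=20,ok=F), TRANSFORM:P4(v=20,ok=T), EMIT:P3(v=0,ok=F)] out:P2(v=0); in:-
Tick 7: [PARSE:-, VALIDATE:-, TRANSFORM:P5(v=0,ok=F), EMIT:P4(v=20,ok=T)] out:P3(v=0); in:-
Emitted by tick 7: ['P1', 'P2', 'P3']

Answer: 3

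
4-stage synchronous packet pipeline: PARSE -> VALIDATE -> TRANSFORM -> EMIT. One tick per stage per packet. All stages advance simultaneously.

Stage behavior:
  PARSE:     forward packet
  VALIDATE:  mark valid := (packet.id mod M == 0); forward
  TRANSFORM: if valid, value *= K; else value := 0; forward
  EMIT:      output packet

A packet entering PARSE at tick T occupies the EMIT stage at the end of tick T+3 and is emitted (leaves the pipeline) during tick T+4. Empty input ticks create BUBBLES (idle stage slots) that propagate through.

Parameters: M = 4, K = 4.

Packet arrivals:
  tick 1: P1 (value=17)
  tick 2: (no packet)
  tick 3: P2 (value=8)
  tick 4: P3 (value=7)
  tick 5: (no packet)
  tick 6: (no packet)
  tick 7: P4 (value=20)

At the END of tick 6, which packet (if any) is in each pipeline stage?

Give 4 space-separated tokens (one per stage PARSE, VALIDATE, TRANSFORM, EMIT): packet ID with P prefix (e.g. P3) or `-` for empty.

Tick 1: [PARSE:P1(v=17,ok=F), VALIDATE:-, TRANSFORM:-, EMIT:-] out:-; in:P1
Tick 2: [PARSE:-, VALIDATE:P1(v=17,ok=F), TRANSFORM:-, EMIT:-] out:-; in:-
Tick 3: [PARSE:P2(v=8,ok=F), VALIDATE:-, TRANSFORM:P1(v=0,ok=F), EMIT:-] out:-; in:P2
Tick 4: [PARSE:P3(v=7,ok=F), VALIDATE:P2(v=8,ok=F), TRANSFORM:-, EMIT:P1(v=0,ok=F)] out:-; in:P3
Tick 5: [PARSE:-, VALIDATE:P3(v=7,ok=F), TRANSFORM:P2(v=0,ok=F), EMIT:-] out:P1(v=0); in:-
Tick 6: [PARSE:-, VALIDATE:-, TRANSFORM:P3(v=0,ok=F), EMIT:P2(v=0,ok=F)] out:-; in:-
At end of tick 6: ['-', '-', 'P3', 'P2']

Answer: - - P3 P2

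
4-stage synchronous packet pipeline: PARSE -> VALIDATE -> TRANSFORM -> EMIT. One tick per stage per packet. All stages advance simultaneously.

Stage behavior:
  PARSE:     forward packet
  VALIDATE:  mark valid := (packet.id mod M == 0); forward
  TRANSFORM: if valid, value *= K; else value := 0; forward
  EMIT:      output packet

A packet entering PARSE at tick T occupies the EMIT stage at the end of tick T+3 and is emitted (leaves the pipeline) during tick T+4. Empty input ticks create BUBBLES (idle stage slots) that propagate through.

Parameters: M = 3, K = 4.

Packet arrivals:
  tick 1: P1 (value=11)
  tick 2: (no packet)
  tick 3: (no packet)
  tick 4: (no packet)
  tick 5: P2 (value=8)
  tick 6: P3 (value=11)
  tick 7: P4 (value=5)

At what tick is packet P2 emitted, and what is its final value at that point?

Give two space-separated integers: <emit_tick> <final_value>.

Answer: 9 0

Derivation:
Tick 1: [PARSE:P1(v=11,ok=F), VALIDATE:-, TRANSFORM:-, EMIT:-] out:-; in:P1
Tick 2: [PARSE:-, VALIDATE:P1(v=11,ok=F), TRANSFORM:-, EMIT:-] out:-; in:-
Tick 3: [PARSE:-, VALIDATE:-, TRANSFORM:P1(v=0,ok=F), EMIT:-] out:-; in:-
Tick 4: [PARSE:-, VALIDATE:-, TRANSFORM:-, EMIT:P1(v=0,ok=F)] out:-; in:-
Tick 5: [PARSE:P2(v=8,ok=F), VALIDATE:-, TRANSFORM:-, EMIT:-] out:P1(v=0); in:P2
Tick 6: [PARSE:P3(v=11,ok=F), VALIDATE:P2(v=8,ok=F), TRANSFORM:-, EMIT:-] out:-; in:P3
Tick 7: [PARSE:P4(v=5,ok=F), VALIDATE:P3(v=11,ok=T), TRANSFORM:P2(v=0,ok=F), EMIT:-] out:-; in:P4
Tick 8: [PARSE:-, VALIDATE:P4(v=5,ok=F), TRANSFORM:P3(v=44,ok=T), EMIT:P2(v=0,ok=F)] out:-; in:-
Tick 9: [PARSE:-, VALIDATE:-, TRANSFORM:P4(v=0,ok=F), EMIT:P3(v=44,ok=T)] out:P2(v=0); in:-
Tick 10: [PARSE:-, VALIDATE:-, TRANSFORM:-, EMIT:P4(v=0,ok=F)] out:P3(v=44); in:-
Tick 11: [PARSE:-, VALIDATE:-, TRANSFORM:-, EMIT:-] out:P4(v=0); in:-
P2: arrives tick 5, valid=False (id=2, id%3=2), emit tick 9, final value 0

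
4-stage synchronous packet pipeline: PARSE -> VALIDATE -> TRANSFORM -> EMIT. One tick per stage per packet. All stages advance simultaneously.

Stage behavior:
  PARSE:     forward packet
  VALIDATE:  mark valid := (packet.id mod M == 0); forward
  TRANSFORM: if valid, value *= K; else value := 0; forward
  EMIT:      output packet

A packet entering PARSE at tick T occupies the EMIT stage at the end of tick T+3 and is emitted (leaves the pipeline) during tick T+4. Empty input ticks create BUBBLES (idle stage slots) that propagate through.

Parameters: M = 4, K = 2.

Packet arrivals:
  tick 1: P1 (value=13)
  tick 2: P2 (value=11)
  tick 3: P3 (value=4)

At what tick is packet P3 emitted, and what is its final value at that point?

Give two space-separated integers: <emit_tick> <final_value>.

Answer: 7 0

Derivation:
Tick 1: [PARSE:P1(v=13,ok=F), VALIDATE:-, TRANSFORM:-, EMIT:-] out:-; in:P1
Tick 2: [PARSE:P2(v=11,ok=F), VALIDATE:P1(v=13,ok=F), TRANSFORM:-, EMIT:-] out:-; in:P2
Tick 3: [PARSE:P3(v=4,ok=F), VALIDATE:P2(v=11,ok=F), TRANSFORM:P1(v=0,ok=F), EMIT:-] out:-; in:P3
Tick 4: [PARSE:-, VALIDATE:P3(v=4,ok=F), TRANSFORM:P2(v=0,ok=F), EMIT:P1(v=0,ok=F)] out:-; in:-
Tick 5: [PARSE:-, VALIDATE:-, TRANSFORM:P3(v=0,ok=F), EMIT:P2(v=0,ok=F)] out:P1(v=0); in:-
Tick 6: [PARSE:-, VALIDATE:-, TRANSFORM:-, EMIT:P3(v=0,ok=F)] out:P2(v=0); in:-
Tick 7: [PARSE:-, VALIDATE:-, TRANSFORM:-, EMIT:-] out:P3(v=0); in:-
P3: arrives tick 3, valid=False (id=3, id%4=3), emit tick 7, final value 0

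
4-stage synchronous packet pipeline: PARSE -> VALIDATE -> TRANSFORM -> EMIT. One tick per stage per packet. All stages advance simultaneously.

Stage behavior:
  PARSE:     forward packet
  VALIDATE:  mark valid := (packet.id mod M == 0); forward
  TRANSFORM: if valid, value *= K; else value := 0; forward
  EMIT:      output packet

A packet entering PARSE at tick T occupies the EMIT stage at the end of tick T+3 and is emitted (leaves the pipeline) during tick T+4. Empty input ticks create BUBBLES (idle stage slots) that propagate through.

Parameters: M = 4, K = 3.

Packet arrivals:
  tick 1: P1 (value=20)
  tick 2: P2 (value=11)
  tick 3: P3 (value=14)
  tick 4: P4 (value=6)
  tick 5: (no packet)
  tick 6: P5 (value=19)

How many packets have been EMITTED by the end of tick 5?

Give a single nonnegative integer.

Answer: 1

Derivation:
Tick 1: [PARSE:P1(v=20,ok=F), VALIDATE:-, TRANSFORM:-, EMIT:-] out:-; in:P1
Tick 2: [PARSE:P2(v=11,ok=F), VALIDATE:P1(v=20,ok=F), TRANSFORM:-, EMIT:-] out:-; in:P2
Tick 3: [PARSE:P3(v=14,ok=F), VALIDATE:P2(v=11,ok=F), TRANSFORM:P1(v=0,ok=F), EMIT:-] out:-; in:P3
Tick 4: [PARSE:P4(v=6,ok=F), VALIDATE:P3(v=14,ok=F), TRANSFORM:P2(v=0,ok=F), EMIT:P1(v=0,ok=F)] out:-; in:P4
Tick 5: [PARSE:-, VALIDATE:P4(v=6,ok=T), TRANSFORM:P3(v=0,ok=F), EMIT:P2(v=0,ok=F)] out:P1(v=0); in:-
Emitted by tick 5: ['P1']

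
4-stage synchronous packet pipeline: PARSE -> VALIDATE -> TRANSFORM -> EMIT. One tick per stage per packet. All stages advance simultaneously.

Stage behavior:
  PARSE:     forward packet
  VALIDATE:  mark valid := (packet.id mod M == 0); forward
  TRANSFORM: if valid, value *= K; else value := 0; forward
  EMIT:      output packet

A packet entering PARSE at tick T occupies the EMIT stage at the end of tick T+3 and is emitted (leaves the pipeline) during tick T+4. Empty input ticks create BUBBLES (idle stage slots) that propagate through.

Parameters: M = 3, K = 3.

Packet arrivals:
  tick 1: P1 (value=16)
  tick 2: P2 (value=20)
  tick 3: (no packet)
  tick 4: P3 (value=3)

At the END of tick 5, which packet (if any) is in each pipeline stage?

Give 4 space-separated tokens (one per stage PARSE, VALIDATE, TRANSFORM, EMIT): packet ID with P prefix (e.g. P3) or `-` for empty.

Answer: - P3 - P2

Derivation:
Tick 1: [PARSE:P1(v=16,ok=F), VALIDATE:-, TRANSFORM:-, EMIT:-] out:-; in:P1
Tick 2: [PARSE:P2(v=20,ok=F), VALIDATE:P1(v=16,ok=F), TRANSFORM:-, EMIT:-] out:-; in:P2
Tick 3: [PARSE:-, VALIDATE:P2(v=20,ok=F), TRANSFORM:P1(v=0,ok=F), EMIT:-] out:-; in:-
Tick 4: [PARSE:P3(v=3,ok=F), VALIDATE:-, TRANSFORM:P2(v=0,ok=F), EMIT:P1(v=0,ok=F)] out:-; in:P3
Tick 5: [PARSE:-, VALIDATE:P3(v=3,ok=T), TRANSFORM:-, EMIT:P2(v=0,ok=F)] out:P1(v=0); in:-
At end of tick 5: ['-', 'P3', '-', 'P2']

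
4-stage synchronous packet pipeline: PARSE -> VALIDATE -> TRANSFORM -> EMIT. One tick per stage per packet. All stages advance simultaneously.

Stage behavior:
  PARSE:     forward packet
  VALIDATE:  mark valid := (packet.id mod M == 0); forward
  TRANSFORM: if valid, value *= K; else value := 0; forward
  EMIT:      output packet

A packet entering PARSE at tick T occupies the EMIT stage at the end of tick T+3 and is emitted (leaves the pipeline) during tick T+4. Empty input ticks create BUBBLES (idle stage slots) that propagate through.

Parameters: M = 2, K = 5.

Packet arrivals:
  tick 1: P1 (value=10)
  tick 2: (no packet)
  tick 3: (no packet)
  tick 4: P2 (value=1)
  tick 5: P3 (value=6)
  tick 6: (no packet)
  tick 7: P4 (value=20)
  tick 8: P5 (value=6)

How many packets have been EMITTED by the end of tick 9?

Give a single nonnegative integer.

Answer: 3

Derivation:
Tick 1: [PARSE:P1(v=10,ok=F), VALIDATE:-, TRANSFORM:-, EMIT:-] out:-; in:P1
Tick 2: [PARSE:-, VALIDATE:P1(v=10,ok=F), TRANSFORM:-, EMIT:-] out:-; in:-
Tick 3: [PARSE:-, VALIDATE:-, TRANSFORM:P1(v=0,ok=F), EMIT:-] out:-; in:-
Tick 4: [PARSE:P2(v=1,ok=F), VALIDATE:-, TRANSFORM:-, EMIT:P1(v=0,ok=F)] out:-; in:P2
Tick 5: [PARSE:P3(v=6,ok=F), VALIDATE:P2(v=1,ok=T), TRANSFORM:-, EMIT:-] out:P1(v=0); in:P3
Tick 6: [PARSE:-, VALIDATE:P3(v=6,ok=F), TRANSFORM:P2(v=5,ok=T), EMIT:-] out:-; in:-
Tick 7: [PARSE:P4(v=20,ok=F), VALIDATE:-, TRANSFORM:P3(v=0,ok=F), EMIT:P2(v=5,ok=T)] out:-; in:P4
Tick 8: [PARSE:P5(v=6,ok=F), VALIDATE:P4(v=20,ok=T), TRANSFORM:-, EMIT:P3(v=0,ok=F)] out:P2(v=5); in:P5
Tick 9: [PARSE:-, VALIDATE:P5(v=6,ok=F), TRANSFORM:P4(v=100,ok=T), EMIT:-] out:P3(v=0); in:-
Emitted by tick 9: ['P1', 'P2', 'P3']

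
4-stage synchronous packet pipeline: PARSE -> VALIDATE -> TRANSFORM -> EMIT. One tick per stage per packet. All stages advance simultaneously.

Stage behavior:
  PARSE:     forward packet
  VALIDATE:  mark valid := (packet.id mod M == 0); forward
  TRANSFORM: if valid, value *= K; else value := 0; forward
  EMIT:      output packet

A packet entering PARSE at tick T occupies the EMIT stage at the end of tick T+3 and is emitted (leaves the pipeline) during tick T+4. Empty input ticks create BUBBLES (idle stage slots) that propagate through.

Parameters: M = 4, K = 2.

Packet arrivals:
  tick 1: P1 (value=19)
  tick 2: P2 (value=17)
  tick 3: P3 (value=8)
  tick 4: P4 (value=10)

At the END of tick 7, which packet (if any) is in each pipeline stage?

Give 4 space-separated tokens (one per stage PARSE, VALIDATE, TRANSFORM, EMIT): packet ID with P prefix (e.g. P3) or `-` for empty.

Tick 1: [PARSE:P1(v=19,ok=F), VALIDATE:-, TRANSFORM:-, EMIT:-] out:-; in:P1
Tick 2: [PARSE:P2(v=17,ok=F), VALIDATE:P1(v=19,ok=F), TRANSFORM:-, EMIT:-] out:-; in:P2
Tick 3: [PARSE:P3(v=8,ok=F), VALIDATE:P2(v=17,ok=F), TRANSFORM:P1(v=0,ok=F), EMIT:-] out:-; in:P3
Tick 4: [PARSE:P4(v=10,ok=F), VALIDATE:P3(v=8,ok=F), TRANSFORM:P2(v=0,ok=F), EMIT:P1(v=0,ok=F)] out:-; in:P4
Tick 5: [PARSE:-, VALIDATE:P4(v=10,ok=T), TRANSFORM:P3(v=0,ok=F), EMIT:P2(v=0,ok=F)] out:P1(v=0); in:-
Tick 6: [PARSE:-, VALIDATE:-, TRANSFORM:P4(v=20,ok=T), EMIT:P3(v=0,ok=F)] out:P2(v=0); in:-
Tick 7: [PARSE:-, VALIDATE:-, TRANSFORM:-, EMIT:P4(v=20,ok=T)] out:P3(v=0); in:-
At end of tick 7: ['-', '-', '-', 'P4']

Answer: - - - P4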